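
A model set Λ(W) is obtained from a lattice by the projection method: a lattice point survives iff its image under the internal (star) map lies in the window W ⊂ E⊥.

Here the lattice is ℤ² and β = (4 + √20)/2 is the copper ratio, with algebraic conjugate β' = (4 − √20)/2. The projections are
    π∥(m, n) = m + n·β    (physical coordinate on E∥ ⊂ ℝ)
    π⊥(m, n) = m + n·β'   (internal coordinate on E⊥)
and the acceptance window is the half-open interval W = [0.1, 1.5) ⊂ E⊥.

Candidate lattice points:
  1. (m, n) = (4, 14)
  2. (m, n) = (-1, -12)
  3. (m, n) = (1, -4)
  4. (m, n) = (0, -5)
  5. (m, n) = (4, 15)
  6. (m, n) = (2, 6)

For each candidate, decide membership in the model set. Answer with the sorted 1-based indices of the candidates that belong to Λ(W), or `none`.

β' = (4−√20)/2 ≈ -0.236068.
candidate 1: (m,n)=(4,14) → π∥ = 4+14·β ≈ 63.304952, π⊥ = 4+14·β' ≈ 0.695048 ∈ [0.1, 1.5) ⇒ IN Λ
candidate 2: (m,n)=(-1,-12) → π∥ = -1-12·β ≈ -51.832816, π⊥ = -1-12·β' ≈ 1.832816 ∉ [0.1, 1.5) ⇒ out
candidate 3: (m,n)=(1,-4) → π∥ = 1-4·β ≈ -15.944272, π⊥ = 1-4·β' ≈ 1.944272 ∉ [0.1, 1.5) ⇒ out
candidate 4: (m,n)=(0,-5) → π∥ = 0-5·β ≈ -21.180340, π⊥ = 0-5·β' ≈ 1.180340 ∈ [0.1, 1.5) ⇒ IN Λ
candidate 5: (m,n)=(4,15) → π∥ = 4+15·β ≈ 67.541020, π⊥ = 4+15·β' ≈ 0.458980 ∈ [0.1, 1.5) ⇒ IN Λ
candidate 6: (m,n)=(2,6) → π∥ = 2+6·β ≈ 27.416408, π⊥ = 2+6·β' ≈ 0.583592 ∈ [0.1, 1.5) ⇒ IN Λ

1, 4, 5, 6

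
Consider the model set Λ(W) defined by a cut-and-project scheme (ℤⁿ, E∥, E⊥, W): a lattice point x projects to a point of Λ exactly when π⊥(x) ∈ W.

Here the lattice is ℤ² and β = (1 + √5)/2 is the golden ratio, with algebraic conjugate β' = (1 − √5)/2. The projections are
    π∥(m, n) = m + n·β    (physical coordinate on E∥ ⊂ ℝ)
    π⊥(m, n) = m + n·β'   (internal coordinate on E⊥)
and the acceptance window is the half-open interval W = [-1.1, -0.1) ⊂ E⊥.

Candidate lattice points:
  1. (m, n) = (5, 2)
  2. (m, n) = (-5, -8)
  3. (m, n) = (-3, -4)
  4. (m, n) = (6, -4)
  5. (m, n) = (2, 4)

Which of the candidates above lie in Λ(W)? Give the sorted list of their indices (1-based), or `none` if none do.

Compute β' = (1−√5)/2 = -0.6180, so π⊥(m,n) = m -0.6180·n.
candidate 1: (m,n)=(5,2) → π∥ = 5+2·β ≈ 8.2361, π⊥ = 5+2·β' ≈ 3.7639 ∉ [-1.1, -0.1) ⇒ out
candidate 2: (m,n)=(-5,-8) → π∥ = -5-8·β ≈ -17.9443, π⊥ = -5-8·β' ≈ -0.0557 ∉ [-1.1, -0.1) ⇒ out
candidate 3: (m,n)=(-3,-4) → π∥ = -3-4·β ≈ -9.4721, π⊥ = -3-4·β' ≈ -0.5279 ∈ [-1.1, -0.1) ⇒ IN Λ
candidate 4: (m,n)=(6,-4) → π∥ = 6-4·β ≈ -0.4721, π⊥ = 6-4·β' ≈ 8.4721 ∉ [-1.1, -0.1) ⇒ out
candidate 5: (m,n)=(2,4) → π∥ = 2+4·β ≈ 8.4721, π⊥ = 2+4·β' ≈ -0.4721 ∈ [-1.1, -0.1) ⇒ IN Λ

3, 5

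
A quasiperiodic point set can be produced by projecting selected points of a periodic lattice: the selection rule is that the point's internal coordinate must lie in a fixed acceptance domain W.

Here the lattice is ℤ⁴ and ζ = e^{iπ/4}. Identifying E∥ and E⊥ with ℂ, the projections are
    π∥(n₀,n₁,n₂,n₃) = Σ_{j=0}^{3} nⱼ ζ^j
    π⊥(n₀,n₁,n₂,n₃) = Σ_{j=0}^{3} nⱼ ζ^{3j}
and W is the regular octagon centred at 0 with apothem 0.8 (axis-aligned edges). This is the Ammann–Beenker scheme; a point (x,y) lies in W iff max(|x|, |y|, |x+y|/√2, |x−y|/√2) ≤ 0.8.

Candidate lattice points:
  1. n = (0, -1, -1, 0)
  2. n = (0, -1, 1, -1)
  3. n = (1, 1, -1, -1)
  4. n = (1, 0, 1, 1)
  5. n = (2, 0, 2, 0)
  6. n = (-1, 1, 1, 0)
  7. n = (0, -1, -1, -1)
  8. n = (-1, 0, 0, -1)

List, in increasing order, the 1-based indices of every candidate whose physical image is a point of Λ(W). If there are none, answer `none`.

π⊥(n) = n₀ + n₁ζ³ + n₂ζ⁶ + n₃ζ⁹ where ζ = e^{iπ/4}.
candidate 1: n = (0, -1, -1, 0) → π⊥ ≈ (+0.70711, +0.29289); max(|x|,|y|,|x±y|/√2) = 0.70711 ≤ 0.8 ⇒ ∈ W
candidate 2: n = (0, -1, 1, -1) → π⊥ ≈ (+0.00000, -2.41421); max(|x|,|y|,|x±y|/√2) = 2.41421 > 0.8 ⇒ ∉ W
candidate 3: n = (1, 1, -1, -1) → π⊥ ≈ (-0.41421, +1.00000); max(|x|,|y|,|x±y|/√2) = 1.00000 > 0.8 ⇒ ∉ W
candidate 4: n = (1, 0, 1, 1) → π⊥ ≈ (+1.70711, -0.29289); max(|x|,|y|,|x±y|/√2) = 1.70711 > 0.8 ⇒ ∉ W
candidate 5: n = (2, 0, 2, 0) → π⊥ ≈ (+2.00000, -2.00000); max(|x|,|y|,|x±y|/√2) = 2.82843 > 0.8 ⇒ ∉ W
candidate 6: n = (-1, 1, 1, 0) → π⊥ ≈ (-1.70711, -0.29289); max(|x|,|y|,|x±y|/√2) = 1.70711 > 0.8 ⇒ ∉ W
candidate 7: n = (0, -1, -1, -1) → π⊥ ≈ (+0.00000, -0.41421); max(|x|,|y|,|x±y|/√2) = 0.41421 ≤ 0.8 ⇒ ∈ W
candidate 8: n = (-1, 0, 0, -1) → π⊥ ≈ (-1.70711, -0.70711); max(|x|,|y|,|x±y|/√2) = 1.70711 > 0.8 ⇒ ∉ W

1, 7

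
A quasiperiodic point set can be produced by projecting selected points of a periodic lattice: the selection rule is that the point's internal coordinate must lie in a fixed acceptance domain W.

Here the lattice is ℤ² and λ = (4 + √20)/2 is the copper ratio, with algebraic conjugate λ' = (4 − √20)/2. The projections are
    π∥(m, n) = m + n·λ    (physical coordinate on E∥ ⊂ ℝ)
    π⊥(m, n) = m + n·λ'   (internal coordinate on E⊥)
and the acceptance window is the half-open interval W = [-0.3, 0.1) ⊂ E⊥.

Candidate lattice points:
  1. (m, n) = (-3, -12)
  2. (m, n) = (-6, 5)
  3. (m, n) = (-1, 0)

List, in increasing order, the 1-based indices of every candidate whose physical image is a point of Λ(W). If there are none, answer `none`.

1

Numerically λ ≈ 4.2361 and λ' = −1/λ ≈ -0.2361.
[1] lift (-3,-12): star map gives -0.1672; window check -0.3 ≤ -0.1672 < 0.1 is true → IN Λ
[2] lift (-6,5): star map gives -7.1803; window check -0.3 ≤ -7.1803 < 0.1 is false → out
[3] lift (-1,0): star map gives -1.0000; window check -0.3 ≤ -1.0000 < 0.1 is false → out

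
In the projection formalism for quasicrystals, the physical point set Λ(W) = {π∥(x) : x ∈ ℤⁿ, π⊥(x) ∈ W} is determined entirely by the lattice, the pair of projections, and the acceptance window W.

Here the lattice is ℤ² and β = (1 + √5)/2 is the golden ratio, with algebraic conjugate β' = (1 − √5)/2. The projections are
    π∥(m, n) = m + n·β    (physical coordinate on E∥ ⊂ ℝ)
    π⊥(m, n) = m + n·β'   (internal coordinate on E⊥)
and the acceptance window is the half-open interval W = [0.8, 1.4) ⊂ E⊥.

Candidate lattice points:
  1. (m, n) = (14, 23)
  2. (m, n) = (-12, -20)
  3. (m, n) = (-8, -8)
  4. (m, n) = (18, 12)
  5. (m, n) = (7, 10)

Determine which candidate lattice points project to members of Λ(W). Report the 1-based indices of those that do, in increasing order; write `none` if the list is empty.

β' = (1−√5)/2 ≈ -0.61803.
[1] lift (14,23): star map gives -0.21478; window check 0.8 ≤ -0.21478 < 1.4 is false → out
[2] lift (-12,-20): star map gives 0.36068; window check 0.8 ≤ 0.36068 < 1.4 is false → out
[3] lift (-8,-8): star map gives -3.05573; window check 0.8 ≤ -3.05573 < 1.4 is false → out
[4] lift (18,12): star map gives 10.58359; window check 0.8 ≤ 10.58359 < 1.4 is false → out
[5] lift (7,10): star map gives 0.81966; window check 0.8 ≤ 0.81966 < 1.4 is true → IN Λ

5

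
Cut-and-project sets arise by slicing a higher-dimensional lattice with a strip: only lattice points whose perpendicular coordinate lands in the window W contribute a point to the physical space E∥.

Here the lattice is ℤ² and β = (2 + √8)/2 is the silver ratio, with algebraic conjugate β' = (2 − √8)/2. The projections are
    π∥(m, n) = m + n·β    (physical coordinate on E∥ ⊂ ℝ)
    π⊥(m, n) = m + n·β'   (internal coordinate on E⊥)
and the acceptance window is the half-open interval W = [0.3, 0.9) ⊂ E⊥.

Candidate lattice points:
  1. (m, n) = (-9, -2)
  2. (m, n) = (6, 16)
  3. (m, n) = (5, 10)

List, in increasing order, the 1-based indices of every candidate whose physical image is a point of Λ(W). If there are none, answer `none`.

3

β' = (2−√8)/2 ≈ -0.41421.
[1] lift (-9,-2): star map gives -8.17157; window check 0.3 ≤ -8.17157 < 0.9 is false → out
[2] lift (6,16): star map gives -0.62742; window check 0.3 ≤ -0.62742 < 0.9 is false → out
[3] lift (5,10): star map gives 0.85786; window check 0.3 ≤ 0.85786 < 0.9 is true → IN Λ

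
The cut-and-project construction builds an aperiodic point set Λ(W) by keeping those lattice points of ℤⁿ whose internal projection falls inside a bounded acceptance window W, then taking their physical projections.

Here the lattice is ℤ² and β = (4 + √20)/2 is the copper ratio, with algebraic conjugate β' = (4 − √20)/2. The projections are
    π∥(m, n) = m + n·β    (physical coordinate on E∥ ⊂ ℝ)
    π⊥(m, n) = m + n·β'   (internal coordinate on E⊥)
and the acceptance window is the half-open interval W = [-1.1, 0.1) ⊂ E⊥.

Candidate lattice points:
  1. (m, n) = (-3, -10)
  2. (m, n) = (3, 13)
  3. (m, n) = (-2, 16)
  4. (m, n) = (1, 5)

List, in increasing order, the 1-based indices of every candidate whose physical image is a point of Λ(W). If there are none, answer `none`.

1, 2, 4

β' = (4−√20)/2 ≈ -0.236068.
candidate 1: (m,n)=(-3,-10) → π∥ = -3-10·β ≈ -45.360680, π⊥ = -3-10·β' ≈ -0.639320 ∈ [-1.1, 0.1) ⇒ IN Λ
candidate 2: (m,n)=(3,13) → π∥ = 3+13·β ≈ 58.068884, π⊥ = 3+13·β' ≈ -0.068884 ∈ [-1.1, 0.1) ⇒ IN Λ
candidate 3: (m,n)=(-2,16) → π∥ = -2+16·β ≈ 65.777088, π⊥ = -2+16·β' ≈ -5.777088 ∉ [-1.1, 0.1) ⇒ out
candidate 4: (m,n)=(1,5) → π∥ = 1+5·β ≈ 22.180340, π⊥ = 1+5·β' ≈ -0.180340 ∈ [-1.1, 0.1) ⇒ IN Λ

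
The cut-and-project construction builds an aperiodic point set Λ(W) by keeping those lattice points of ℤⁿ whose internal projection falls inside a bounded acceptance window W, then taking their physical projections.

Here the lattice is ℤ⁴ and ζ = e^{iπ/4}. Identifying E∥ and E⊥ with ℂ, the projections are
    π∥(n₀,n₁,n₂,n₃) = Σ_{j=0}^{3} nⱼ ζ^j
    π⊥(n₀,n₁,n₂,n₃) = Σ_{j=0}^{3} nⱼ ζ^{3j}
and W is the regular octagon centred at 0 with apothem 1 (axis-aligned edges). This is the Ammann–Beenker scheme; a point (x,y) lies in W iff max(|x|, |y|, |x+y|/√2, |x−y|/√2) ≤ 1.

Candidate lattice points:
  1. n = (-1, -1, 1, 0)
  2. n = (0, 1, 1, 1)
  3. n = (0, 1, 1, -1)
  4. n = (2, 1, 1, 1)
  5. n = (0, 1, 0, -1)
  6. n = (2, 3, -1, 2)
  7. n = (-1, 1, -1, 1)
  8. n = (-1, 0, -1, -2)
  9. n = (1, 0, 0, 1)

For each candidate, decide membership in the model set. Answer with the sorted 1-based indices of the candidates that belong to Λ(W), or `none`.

2

Internal map: ζ^{3j} for j=0..3 gives (1,0), (−√2/2,√2/2), (0,−1), (√2/2,√2/2).
candidate 1: n = (-1, -1, 1, 0) → π⊥ ≈ (-0.2929, -1.7071); max(|x|,|y|,|x±y|/√2) = 1.7071 > 1 ⇒ ∉ W
candidate 2: n = (0, 1, 1, 1) → π⊥ ≈ (+0.0000, +0.4142); max(|x|,|y|,|x±y|/√2) = 0.4142 ≤ 1 ⇒ ∈ W
candidate 3: n = (0, 1, 1, -1) → π⊥ ≈ (-1.4142, -1.0000); max(|x|,|y|,|x±y|/√2) = 1.7071 > 1 ⇒ ∉ W
candidate 4: n = (2, 1, 1, 1) → π⊥ ≈ (+2.0000, +0.4142); max(|x|,|y|,|x±y|/√2) = 2.0000 > 1 ⇒ ∉ W
candidate 5: n = (0, 1, 0, -1) → π⊥ ≈ (-1.4142, +0.0000); max(|x|,|y|,|x±y|/√2) = 1.4142 > 1 ⇒ ∉ W
candidate 6: n = (2, 3, -1, 2) → π⊥ ≈ (+1.2929, +4.5355); max(|x|,|y|,|x±y|/√2) = 4.5355 > 1 ⇒ ∉ W
candidate 7: n = (-1, 1, -1, 1) → π⊥ ≈ (-1.0000, +2.4142); max(|x|,|y|,|x±y|/√2) = 2.4142 > 1 ⇒ ∉ W
candidate 8: n = (-1, 0, -1, -2) → π⊥ ≈ (-2.4142, -0.4142); max(|x|,|y|,|x±y|/√2) = 2.4142 > 1 ⇒ ∉ W
candidate 9: n = (1, 0, 0, 1) → π⊥ ≈ (+1.7071, +0.7071); max(|x|,|y|,|x±y|/√2) = 1.7071 > 1 ⇒ ∉ W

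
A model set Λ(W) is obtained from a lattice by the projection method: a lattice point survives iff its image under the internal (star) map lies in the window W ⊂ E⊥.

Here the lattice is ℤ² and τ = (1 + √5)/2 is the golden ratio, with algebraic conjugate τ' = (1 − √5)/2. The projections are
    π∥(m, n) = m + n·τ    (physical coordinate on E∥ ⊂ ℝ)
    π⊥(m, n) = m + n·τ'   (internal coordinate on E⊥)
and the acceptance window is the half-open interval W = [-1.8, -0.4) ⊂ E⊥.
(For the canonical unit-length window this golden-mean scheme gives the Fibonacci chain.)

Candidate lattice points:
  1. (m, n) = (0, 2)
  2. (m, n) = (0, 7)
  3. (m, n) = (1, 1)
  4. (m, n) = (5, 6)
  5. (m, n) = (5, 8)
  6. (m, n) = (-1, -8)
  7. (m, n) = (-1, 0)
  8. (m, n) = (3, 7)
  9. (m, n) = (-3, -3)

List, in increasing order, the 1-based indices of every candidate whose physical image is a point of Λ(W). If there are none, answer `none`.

1, 7, 8, 9

Numerically τ ≈ 1.618034 and τ' = −1/τ ≈ -0.618034.
candidate 1: (m,n)=(0,2) → π∥ = 0+2·τ ≈ 3.236068, π⊥ = 0+2·τ' ≈ -1.236068 ∈ [-1.8, -0.4) ⇒ IN Λ
candidate 2: (m,n)=(0,7) → π∥ = 0+7·τ ≈ 11.326238, π⊥ = 0+7·τ' ≈ -4.326238 ∉ [-1.8, -0.4) ⇒ out
candidate 3: (m,n)=(1,1) → π∥ = 1+1·τ ≈ 2.618034, π⊥ = 1+1·τ' ≈ 0.381966 ∉ [-1.8, -0.4) ⇒ out
candidate 4: (m,n)=(5,6) → π∥ = 5+6·τ ≈ 14.708204, π⊥ = 5+6·τ' ≈ 1.291796 ∉ [-1.8, -0.4) ⇒ out
candidate 5: (m,n)=(5,8) → π∥ = 5+8·τ ≈ 17.944272, π⊥ = 5+8·τ' ≈ 0.055728 ∉ [-1.8, -0.4) ⇒ out
candidate 6: (m,n)=(-1,-8) → π∥ = -1-8·τ ≈ -13.944272, π⊥ = -1-8·τ' ≈ 3.944272 ∉ [-1.8, -0.4) ⇒ out
candidate 7: (m,n)=(-1,0) → π∥ = -1+0·τ ≈ -1.000000, π⊥ = -1+0·τ' ≈ -1.000000 ∈ [-1.8, -0.4) ⇒ IN Λ
candidate 8: (m,n)=(3,7) → π∥ = 3+7·τ ≈ 14.326238, π⊥ = 3+7·τ' ≈ -1.326238 ∈ [-1.8, -0.4) ⇒ IN Λ
candidate 9: (m,n)=(-3,-3) → π∥ = -3-3·τ ≈ -7.854102, π⊥ = -3-3·τ' ≈ -1.145898 ∈ [-1.8, -0.4) ⇒ IN Λ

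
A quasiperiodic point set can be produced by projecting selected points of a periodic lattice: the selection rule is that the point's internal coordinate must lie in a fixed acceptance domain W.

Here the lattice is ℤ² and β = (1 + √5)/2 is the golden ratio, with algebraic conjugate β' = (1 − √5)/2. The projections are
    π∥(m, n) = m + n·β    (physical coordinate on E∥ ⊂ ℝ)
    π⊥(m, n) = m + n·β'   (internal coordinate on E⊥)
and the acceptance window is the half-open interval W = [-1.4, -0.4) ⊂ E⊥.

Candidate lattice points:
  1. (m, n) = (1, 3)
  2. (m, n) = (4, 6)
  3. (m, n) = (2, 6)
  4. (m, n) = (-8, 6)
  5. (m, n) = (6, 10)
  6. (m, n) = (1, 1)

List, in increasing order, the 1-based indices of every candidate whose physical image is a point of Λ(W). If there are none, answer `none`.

β' = (1−√5)/2 ≈ -0.61803.
#1 (1,3): internal coord 1 + (3)·β' = -0.85410; -0.85410 ∈ [-1.4, -0.4) → IN Λ
#2 (4,6): internal coord 4 + (6)·β' = +0.29180; +0.29180 ∉ [-1.4, -0.4) → out
#3 (2,6): internal coord 2 + (6)·β' = -1.70820; -1.70820 ∉ [-1.4, -0.4) → out
#4 (-8,6): internal coord -8 + (6)·β' = -11.70820; -11.70820 ∉ [-1.4, -0.4) → out
#5 (6,10): internal coord 6 + (10)·β' = -0.18034; -0.18034 ∉ [-1.4, -0.4) → out
#6 (1,1): internal coord 1 + (1)·β' = +0.38197; +0.38197 ∉ [-1.4, -0.4) → out

1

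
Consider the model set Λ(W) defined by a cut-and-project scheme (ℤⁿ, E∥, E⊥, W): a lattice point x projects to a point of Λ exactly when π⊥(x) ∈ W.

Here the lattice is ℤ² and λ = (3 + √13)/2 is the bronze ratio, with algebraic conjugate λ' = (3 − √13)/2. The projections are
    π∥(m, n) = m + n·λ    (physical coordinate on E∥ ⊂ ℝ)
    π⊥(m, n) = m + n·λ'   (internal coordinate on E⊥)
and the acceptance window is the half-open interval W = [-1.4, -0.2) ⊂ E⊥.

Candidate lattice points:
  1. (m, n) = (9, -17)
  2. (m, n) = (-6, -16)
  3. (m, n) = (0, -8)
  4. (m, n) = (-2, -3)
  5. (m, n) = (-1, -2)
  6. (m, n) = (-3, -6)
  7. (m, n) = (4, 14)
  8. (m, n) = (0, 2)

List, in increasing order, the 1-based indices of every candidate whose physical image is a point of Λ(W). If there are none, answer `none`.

Compute λ' = (3−√13)/2 = -0.30278, so π⊥(m,n) = m -0.30278·n.
[1] lift (9,-17): star map gives 14.14719; window check -1.4 ≤ 14.14719 < -0.2 is false → out
[2] lift (-6,-16): star map gives -1.15559; window check -1.4 ≤ -1.15559 < -0.2 is true → IN Λ
[3] lift (0,-8): star map gives 2.42221; window check -1.4 ≤ 2.42221 < -0.2 is false → out
[4] lift (-2,-3): star map gives -1.09167; window check -1.4 ≤ -1.09167 < -0.2 is true → IN Λ
[5] lift (-1,-2): star map gives -0.39445; window check -1.4 ≤ -0.39445 < -0.2 is true → IN Λ
[6] lift (-3,-6): star map gives -1.18335; window check -1.4 ≤ -1.18335 < -0.2 is true → IN Λ
[7] lift (4,14): star map gives -0.23886; window check -1.4 ≤ -0.23886 < -0.2 is true → IN Λ
[8] lift (0,2): star map gives -0.60555; window check -1.4 ≤ -0.60555 < -0.2 is true → IN Λ

2, 4, 5, 6, 7, 8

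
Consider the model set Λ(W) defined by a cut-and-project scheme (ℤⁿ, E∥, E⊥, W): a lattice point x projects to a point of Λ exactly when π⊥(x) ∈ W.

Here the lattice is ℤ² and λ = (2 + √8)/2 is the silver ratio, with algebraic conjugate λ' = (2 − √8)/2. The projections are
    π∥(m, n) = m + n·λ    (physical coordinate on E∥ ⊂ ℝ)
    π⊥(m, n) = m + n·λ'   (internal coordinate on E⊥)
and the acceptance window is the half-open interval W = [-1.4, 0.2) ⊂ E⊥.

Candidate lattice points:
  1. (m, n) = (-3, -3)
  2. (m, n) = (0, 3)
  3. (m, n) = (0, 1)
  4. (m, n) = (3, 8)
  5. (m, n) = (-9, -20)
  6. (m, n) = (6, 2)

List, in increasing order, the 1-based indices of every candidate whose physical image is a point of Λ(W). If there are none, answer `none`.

2, 3, 4, 5

Numerically λ ≈ 2.4142 and λ' = −1/λ ≈ -0.4142.
[1] lift (-3,-3): star map gives -1.7574; window check -1.4 ≤ -1.7574 < 0.2 is false → out
[2] lift (0,3): star map gives -1.2426; window check -1.4 ≤ -1.2426 < 0.2 is true → IN Λ
[3] lift (0,1): star map gives -0.4142; window check -1.4 ≤ -0.4142 < 0.2 is true → IN Λ
[4] lift (3,8): star map gives -0.3137; window check -1.4 ≤ -0.3137 < 0.2 is true → IN Λ
[5] lift (-9,-20): star map gives -0.7157; window check -1.4 ≤ -0.7157 < 0.2 is true → IN Λ
[6] lift (6,2): star map gives 5.1716; window check -1.4 ≤ 5.1716 < 0.2 is false → out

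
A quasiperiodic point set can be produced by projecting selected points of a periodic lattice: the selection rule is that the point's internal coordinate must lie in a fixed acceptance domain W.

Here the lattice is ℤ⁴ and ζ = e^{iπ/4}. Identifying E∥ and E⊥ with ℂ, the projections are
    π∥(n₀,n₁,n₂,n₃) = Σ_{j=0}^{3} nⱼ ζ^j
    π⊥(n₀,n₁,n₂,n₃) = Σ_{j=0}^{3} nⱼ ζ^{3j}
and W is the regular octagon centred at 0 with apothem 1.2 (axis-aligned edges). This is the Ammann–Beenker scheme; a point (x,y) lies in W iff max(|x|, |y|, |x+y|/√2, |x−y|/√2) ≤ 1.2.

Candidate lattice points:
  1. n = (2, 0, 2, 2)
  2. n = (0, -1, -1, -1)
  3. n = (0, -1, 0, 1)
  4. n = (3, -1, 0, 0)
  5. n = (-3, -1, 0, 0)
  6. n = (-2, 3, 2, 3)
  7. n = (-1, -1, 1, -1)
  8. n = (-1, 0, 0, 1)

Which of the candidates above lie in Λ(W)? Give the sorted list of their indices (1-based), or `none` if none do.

π⊥(n) = n₀ + n₁ζ³ + n₂ζ⁶ + n₃ζ⁹ where ζ = e^{iπ/4}.
#1 (2, 0, 2, 2): internal (3.414214, -0.585786); octagon support 3.414214 vs apothem 1.2 → ∉ W
#2 (0, -1, -1, -1): internal (0.000000, -0.414214); octagon support 0.414214 vs apothem 1.2 → ∈ W
#3 (0, -1, 0, 1): internal (1.414214, 0.000000); octagon support 1.414214 vs apothem 1.2 → ∉ W
#4 (3, -1, 0, 0): internal (3.707107, -0.707107); octagon support 3.707107 vs apothem 1.2 → ∉ W
#5 (-3, -1, 0, 0): internal (-2.292893, -0.707107); octagon support 2.292893 vs apothem 1.2 → ∉ W
#6 (-2, 3, 2, 3): internal (-2.000000, 2.242641); octagon support 3.000000 vs apothem 1.2 → ∉ W
#7 (-1, -1, 1, -1): internal (-1.000000, -2.414214); octagon support 2.414214 vs apothem 1.2 → ∉ W
#8 (-1, 0, 0, 1): internal (-0.292893, 0.707107); octagon support 0.707107 vs apothem 1.2 → ∈ W

2, 8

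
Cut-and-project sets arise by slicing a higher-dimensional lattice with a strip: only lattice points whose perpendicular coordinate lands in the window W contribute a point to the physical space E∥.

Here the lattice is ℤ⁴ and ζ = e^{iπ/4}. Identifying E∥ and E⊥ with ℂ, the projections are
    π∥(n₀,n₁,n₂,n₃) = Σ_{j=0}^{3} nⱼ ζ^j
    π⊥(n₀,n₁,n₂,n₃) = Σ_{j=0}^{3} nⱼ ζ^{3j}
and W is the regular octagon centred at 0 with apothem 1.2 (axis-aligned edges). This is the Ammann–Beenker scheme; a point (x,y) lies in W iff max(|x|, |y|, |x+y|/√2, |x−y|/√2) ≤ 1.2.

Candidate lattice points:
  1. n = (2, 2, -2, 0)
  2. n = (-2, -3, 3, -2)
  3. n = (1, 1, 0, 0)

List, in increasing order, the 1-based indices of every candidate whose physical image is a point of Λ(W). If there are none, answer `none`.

3

With ζ = e^{iπ/4} the internal vectors are ζ^0,ζ^3,ζ^6,ζ^9.
#1 (2, 2, -2, 0): internal (0.58579, 3.41421); octagon support 3.41421 vs apothem 1.2 → ∉ W
#2 (-2, -3, 3, -2): internal (-1.29289, -6.53553); octagon support 6.53553 vs apothem 1.2 → ∉ W
#3 (1, 1, 0, 0): internal (0.29289, 0.70711); octagon support 0.70711 vs apothem 1.2 → ∈ W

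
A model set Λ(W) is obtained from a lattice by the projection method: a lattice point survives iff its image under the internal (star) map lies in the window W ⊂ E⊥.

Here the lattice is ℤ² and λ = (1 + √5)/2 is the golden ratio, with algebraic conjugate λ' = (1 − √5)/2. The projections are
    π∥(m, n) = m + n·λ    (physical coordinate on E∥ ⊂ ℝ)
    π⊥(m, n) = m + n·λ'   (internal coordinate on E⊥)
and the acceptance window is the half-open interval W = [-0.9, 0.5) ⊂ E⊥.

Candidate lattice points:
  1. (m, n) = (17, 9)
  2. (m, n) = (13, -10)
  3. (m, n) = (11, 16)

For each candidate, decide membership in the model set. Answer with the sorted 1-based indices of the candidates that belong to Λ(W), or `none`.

Numerically λ ≈ 1.618034 and λ' = −1/λ ≈ -0.618034.
#1 (17,9): internal coord 17 + (9)·λ' = +11.437694; +11.437694 ∉ [-0.9, 0.5) → out
#2 (13,-10): internal coord 13 + (-10)·λ' = +19.180340; +19.180340 ∉ [-0.9, 0.5) → out
#3 (11,16): internal coord 11 + (16)·λ' = +1.111456; +1.111456 ∉ [-0.9, 0.5) → out

none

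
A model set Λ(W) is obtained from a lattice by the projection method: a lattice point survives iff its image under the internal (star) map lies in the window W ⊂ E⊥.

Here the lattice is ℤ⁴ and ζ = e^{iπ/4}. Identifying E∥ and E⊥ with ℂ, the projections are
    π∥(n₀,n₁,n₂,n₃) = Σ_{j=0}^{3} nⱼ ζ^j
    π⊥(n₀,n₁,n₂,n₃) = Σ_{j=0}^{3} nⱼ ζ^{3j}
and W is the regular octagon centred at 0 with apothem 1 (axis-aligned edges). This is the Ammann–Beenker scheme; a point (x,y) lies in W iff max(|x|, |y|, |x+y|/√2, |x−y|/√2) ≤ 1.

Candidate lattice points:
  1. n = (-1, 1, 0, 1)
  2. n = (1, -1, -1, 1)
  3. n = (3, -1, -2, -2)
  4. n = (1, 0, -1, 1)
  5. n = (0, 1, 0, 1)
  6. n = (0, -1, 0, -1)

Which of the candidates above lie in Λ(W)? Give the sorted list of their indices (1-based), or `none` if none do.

none

With ζ = e^{iπ/4} the internal vectors are ζ^0,ζ^3,ζ^6,ζ^9.
#1 (-1, 1, 0, 1): internal (-1.00000, 1.41421); octagon support 1.70711 vs apothem 1 → ∉ W
#2 (1, -1, -1, 1): internal (2.41421, 1.00000); octagon support 2.41421 vs apothem 1 → ∉ W
#3 (3, -1, -2, -2): internal (2.29289, -0.12132); octagon support 2.29289 vs apothem 1 → ∉ W
#4 (1, 0, -1, 1): internal (1.70711, 1.70711); octagon support 2.41421 vs apothem 1 → ∉ W
#5 (0, 1, 0, 1): internal (0.00000, 1.41421); octagon support 1.41421 vs apothem 1 → ∉ W
#6 (0, -1, 0, -1): internal (0.00000, -1.41421); octagon support 1.41421 vs apothem 1 → ∉ W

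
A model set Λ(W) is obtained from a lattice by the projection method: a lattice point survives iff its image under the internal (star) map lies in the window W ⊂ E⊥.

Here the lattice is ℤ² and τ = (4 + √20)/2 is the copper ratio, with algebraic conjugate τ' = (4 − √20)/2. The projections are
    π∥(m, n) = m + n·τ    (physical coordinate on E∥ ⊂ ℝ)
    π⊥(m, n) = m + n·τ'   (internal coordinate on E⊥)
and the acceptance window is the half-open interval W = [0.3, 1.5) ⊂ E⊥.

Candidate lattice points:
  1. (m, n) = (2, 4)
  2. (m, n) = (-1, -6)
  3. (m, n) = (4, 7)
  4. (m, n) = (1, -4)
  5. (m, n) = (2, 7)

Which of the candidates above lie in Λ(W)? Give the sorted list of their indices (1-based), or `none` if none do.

1, 2, 5

Numerically τ ≈ 4.236068 and τ' = −1/τ ≈ -0.236068.
#1 (2,4): internal coord 2 + (4)·τ' = +1.055728; +1.055728 ∈ [0.3, 1.5) → IN Λ
#2 (-1,-6): internal coord -1 + (-6)·τ' = +0.416408; +0.416408 ∈ [0.3, 1.5) → IN Λ
#3 (4,7): internal coord 4 + (7)·τ' = +2.347524; +2.347524 ∉ [0.3, 1.5) → out
#4 (1,-4): internal coord 1 + (-4)·τ' = +1.944272; +1.944272 ∉ [0.3, 1.5) → out
#5 (2,7): internal coord 2 + (7)·τ' = +0.347524; +0.347524 ∈ [0.3, 1.5) → IN Λ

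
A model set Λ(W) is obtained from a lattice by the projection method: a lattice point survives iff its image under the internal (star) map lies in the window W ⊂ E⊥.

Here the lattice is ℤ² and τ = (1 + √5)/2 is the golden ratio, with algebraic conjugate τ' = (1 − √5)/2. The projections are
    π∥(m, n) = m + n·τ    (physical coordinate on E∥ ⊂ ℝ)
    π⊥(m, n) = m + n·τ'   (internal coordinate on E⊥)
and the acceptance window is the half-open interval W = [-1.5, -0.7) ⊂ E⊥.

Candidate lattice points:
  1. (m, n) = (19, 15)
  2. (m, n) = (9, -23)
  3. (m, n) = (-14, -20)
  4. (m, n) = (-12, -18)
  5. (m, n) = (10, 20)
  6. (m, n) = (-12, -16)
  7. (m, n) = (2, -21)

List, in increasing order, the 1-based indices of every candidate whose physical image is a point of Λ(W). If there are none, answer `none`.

Compute τ' = (1−√5)/2 = -0.61803, so π⊥(m,n) = m -0.61803·n.
[1] lift (19,15): star map gives 9.72949; window check -1.5 ≤ 9.72949 < -0.7 is false → out
[2] lift (9,-23): star map gives 23.21478; window check -1.5 ≤ 23.21478 < -0.7 is false → out
[3] lift (-14,-20): star map gives -1.63932; window check -1.5 ≤ -1.63932 < -0.7 is false → out
[4] lift (-12,-18): star map gives -0.87539; window check -1.5 ≤ -0.87539 < -0.7 is true → IN Λ
[5] lift (10,20): star map gives -2.36068; window check -1.5 ≤ -2.36068 < -0.7 is false → out
[6] lift (-12,-16): star map gives -2.11146; window check -1.5 ≤ -2.11146 < -0.7 is false → out
[7] lift (2,-21): star map gives 14.97871; window check -1.5 ≤ 14.97871 < -0.7 is false → out

4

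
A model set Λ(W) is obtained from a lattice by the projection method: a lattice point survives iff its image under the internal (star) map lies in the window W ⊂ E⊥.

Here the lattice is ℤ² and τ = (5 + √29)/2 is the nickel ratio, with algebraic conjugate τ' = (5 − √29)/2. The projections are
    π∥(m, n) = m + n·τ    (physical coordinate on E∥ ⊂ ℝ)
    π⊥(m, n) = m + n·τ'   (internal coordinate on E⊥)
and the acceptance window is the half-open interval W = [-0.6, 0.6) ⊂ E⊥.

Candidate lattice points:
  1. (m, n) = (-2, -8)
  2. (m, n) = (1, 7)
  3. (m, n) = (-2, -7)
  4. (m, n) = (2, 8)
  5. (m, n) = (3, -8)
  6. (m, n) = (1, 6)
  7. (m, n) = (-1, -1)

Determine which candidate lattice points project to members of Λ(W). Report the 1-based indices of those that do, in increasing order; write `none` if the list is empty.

τ' = (5−√29)/2 ≈ -0.19258.
#1 (-2,-8): internal coord -2 + (-8)·τ' = -0.45934; -0.45934 ∈ [-0.6, 0.6) → IN Λ
#2 (1,7): internal coord 1 + (7)·τ' = -0.34808; -0.34808 ∈ [-0.6, 0.6) → IN Λ
#3 (-2,-7): internal coord -2 + (-7)·τ' = -0.65192; -0.65192 ∉ [-0.6, 0.6) → out
#4 (2,8): internal coord 2 + (8)·τ' = +0.45934; +0.45934 ∈ [-0.6, 0.6) → IN Λ
#5 (3,-8): internal coord 3 + (-8)·τ' = +4.54066; +4.54066 ∉ [-0.6, 0.6) → out
#6 (1,6): internal coord 1 + (6)·τ' = -0.15549; -0.15549 ∈ [-0.6, 0.6) → IN Λ
#7 (-1,-1): internal coord -1 + (-1)·τ' = -0.80742; -0.80742 ∉ [-0.6, 0.6) → out

1, 2, 4, 6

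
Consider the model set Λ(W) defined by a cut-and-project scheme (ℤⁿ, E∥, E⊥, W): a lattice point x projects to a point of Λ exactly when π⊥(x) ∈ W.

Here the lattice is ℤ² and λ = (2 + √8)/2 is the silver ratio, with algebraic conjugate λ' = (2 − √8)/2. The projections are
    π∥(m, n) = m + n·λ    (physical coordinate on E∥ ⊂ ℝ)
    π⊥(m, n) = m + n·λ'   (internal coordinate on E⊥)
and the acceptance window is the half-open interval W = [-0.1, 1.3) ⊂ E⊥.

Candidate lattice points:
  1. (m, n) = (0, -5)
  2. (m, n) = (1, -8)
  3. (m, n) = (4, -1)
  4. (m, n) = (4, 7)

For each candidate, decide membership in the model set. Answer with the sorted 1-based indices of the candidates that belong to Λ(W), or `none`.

4

Compute λ' = (2−√8)/2 = -0.41421, so π⊥(m,n) = m -0.41421·n.
[1] lift (0,-5): star map gives 2.07107; window check -0.1 ≤ 2.07107 < 1.3 is false → out
[2] lift (1,-8): star map gives 4.31371; window check -0.1 ≤ 4.31371 < 1.3 is false → out
[3] lift (4,-1): star map gives 4.41421; window check -0.1 ≤ 4.41421 < 1.3 is false → out
[4] lift (4,7): star map gives 1.10051; window check -0.1 ≤ 1.10051 < 1.3 is true → IN Λ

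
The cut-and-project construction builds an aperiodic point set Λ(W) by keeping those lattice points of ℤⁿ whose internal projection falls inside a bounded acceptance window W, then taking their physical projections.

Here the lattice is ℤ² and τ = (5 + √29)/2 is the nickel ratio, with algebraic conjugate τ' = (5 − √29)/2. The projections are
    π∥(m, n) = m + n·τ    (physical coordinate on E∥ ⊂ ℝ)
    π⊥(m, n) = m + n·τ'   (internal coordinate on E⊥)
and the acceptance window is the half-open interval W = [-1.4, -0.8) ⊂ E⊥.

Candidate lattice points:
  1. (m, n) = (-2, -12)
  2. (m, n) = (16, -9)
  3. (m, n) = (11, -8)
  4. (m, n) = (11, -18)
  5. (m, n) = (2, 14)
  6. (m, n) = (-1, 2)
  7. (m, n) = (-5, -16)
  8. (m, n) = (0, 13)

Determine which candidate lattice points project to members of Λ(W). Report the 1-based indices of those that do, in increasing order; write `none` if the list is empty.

Numerically τ ≈ 5.19258 and τ' = −1/τ ≈ -0.19258.
candidate 1: (m,n)=(-2,-12) → π∥ = -2-12·τ ≈ -64.31099, π⊥ = -2-12·τ' ≈ 0.31099 ∉ [-1.4, -0.8) ⇒ out
candidate 2: (m,n)=(16,-9) → π∥ = 16-9·τ ≈ -30.73324, π⊥ = 16-9·τ' ≈ 17.73324 ∉ [-1.4, -0.8) ⇒ out
candidate 3: (m,n)=(11,-8) → π∥ = 11-8·τ ≈ -30.54066, π⊥ = 11-8·τ' ≈ 12.54066 ∉ [-1.4, -0.8) ⇒ out
candidate 4: (m,n)=(11,-18) → π∥ = 11-18·τ ≈ -82.46648, π⊥ = 11-18·τ' ≈ 14.46648 ∉ [-1.4, -0.8) ⇒ out
candidate 5: (m,n)=(2,14) → π∥ = 2+14·τ ≈ 74.69615, π⊥ = 2+14·τ' ≈ -0.69615 ∉ [-1.4, -0.8) ⇒ out
candidate 6: (m,n)=(-1,2) → π∥ = -1+2·τ ≈ 9.38516, π⊥ = -1+2·τ' ≈ -1.38516 ∈ [-1.4, -0.8) ⇒ IN Λ
candidate 7: (m,n)=(-5,-16) → π∥ = -5-16·τ ≈ -88.08132, π⊥ = -5-16·τ' ≈ -1.91868 ∉ [-1.4, -0.8) ⇒ out
candidate 8: (m,n)=(0,13) → π∥ = 0+13·τ ≈ 67.50357, π⊥ = 0+13·τ' ≈ -2.50357 ∉ [-1.4, -0.8) ⇒ out

6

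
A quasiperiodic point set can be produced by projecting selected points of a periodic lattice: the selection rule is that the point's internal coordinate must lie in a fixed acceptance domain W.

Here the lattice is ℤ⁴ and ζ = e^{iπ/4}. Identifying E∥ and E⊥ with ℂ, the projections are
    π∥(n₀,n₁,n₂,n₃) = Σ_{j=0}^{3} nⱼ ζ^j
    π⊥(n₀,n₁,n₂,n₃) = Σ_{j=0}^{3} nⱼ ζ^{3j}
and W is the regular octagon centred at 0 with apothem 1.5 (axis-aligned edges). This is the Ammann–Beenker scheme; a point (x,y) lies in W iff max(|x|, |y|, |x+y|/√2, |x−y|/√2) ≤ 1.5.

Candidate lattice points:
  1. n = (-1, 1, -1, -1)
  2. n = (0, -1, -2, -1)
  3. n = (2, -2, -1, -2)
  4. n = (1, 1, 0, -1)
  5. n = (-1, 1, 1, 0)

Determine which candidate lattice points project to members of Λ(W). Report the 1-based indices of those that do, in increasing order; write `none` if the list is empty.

π⊥(n) = n₀ + n₁ζ³ + n₂ζ⁶ + n₃ζ⁹ where ζ = e^{iπ/4}.
candidate 1: n = (-1, 1, -1, -1) → π⊥ ≈ (-2.4142, +1.0000); max(|x|,|y|,|x±y|/√2) = 2.4142 > 1.5 ⇒ ∉ W
candidate 2: n = (0, -1, -2, -1) → π⊥ ≈ (+0.0000, +0.5858); max(|x|,|y|,|x±y|/√2) = 0.5858 ≤ 1.5 ⇒ ∈ W
candidate 3: n = (2, -2, -1, -2) → π⊥ ≈ (+2.0000, -1.8284); max(|x|,|y|,|x±y|/√2) = 2.7071 > 1.5 ⇒ ∉ W
candidate 4: n = (1, 1, 0, -1) → π⊥ ≈ (-0.4142, +0.0000); max(|x|,|y|,|x±y|/√2) = 0.4142 ≤ 1.5 ⇒ ∈ W
candidate 5: n = (-1, 1, 1, 0) → π⊥ ≈ (-1.7071, -0.2929); max(|x|,|y|,|x±y|/√2) = 1.7071 > 1.5 ⇒ ∉ W

2, 4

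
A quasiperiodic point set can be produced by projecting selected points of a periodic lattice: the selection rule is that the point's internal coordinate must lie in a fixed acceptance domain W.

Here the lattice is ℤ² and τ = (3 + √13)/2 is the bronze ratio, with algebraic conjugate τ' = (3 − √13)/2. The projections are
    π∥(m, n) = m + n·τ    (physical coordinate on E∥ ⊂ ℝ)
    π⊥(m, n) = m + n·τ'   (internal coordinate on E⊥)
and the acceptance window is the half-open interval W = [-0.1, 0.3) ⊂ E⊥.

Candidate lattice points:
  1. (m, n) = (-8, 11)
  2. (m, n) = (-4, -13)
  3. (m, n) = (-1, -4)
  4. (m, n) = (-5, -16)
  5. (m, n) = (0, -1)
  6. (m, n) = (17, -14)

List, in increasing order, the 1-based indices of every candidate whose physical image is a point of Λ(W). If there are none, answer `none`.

2, 3

Compute τ' = (3−√13)/2 = -0.3028, so π⊥(m,n) = m -0.3028·n.
#1 (-8,11): internal coord -8 + (11)·τ' = -11.3305; -11.3305 ∉ [-0.1, 0.3) → out
#2 (-4,-13): internal coord -4 + (-13)·τ' = -0.0639; -0.0639 ∈ [-0.1, 0.3) → IN Λ
#3 (-1,-4): internal coord -1 + (-4)·τ' = +0.2111; +0.2111 ∈ [-0.1, 0.3) → IN Λ
#4 (-5,-16): internal coord -5 + (-16)·τ' = -0.1556; -0.1556 ∉ [-0.1, 0.3) → out
#5 (0,-1): internal coord 0 + (-1)·τ' = +0.3028; +0.3028 ∉ [-0.1, 0.3) → out
#6 (17,-14): internal coord 17 + (-14)·τ' = +21.2389; +21.2389 ∉ [-0.1, 0.3) → out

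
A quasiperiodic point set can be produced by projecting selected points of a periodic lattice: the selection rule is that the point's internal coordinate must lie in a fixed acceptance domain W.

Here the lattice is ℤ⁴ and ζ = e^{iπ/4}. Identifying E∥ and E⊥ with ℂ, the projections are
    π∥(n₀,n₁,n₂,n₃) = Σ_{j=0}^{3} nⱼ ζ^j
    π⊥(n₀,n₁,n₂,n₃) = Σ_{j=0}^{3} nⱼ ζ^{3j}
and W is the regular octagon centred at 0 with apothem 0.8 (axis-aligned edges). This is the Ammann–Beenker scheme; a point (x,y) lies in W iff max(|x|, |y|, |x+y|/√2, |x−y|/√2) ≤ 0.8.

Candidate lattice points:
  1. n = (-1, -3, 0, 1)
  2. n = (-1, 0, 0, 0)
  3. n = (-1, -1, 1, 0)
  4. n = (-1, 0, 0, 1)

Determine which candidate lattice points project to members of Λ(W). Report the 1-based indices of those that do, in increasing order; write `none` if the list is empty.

Internal map: ζ^{3j} for j=0..3 gives (1,0), (−√2/2,√2/2), (0,−1), (√2/2,√2/2).
candidate 1: n = (-1, -3, 0, 1) → π⊥ ≈ (+1.8284, -1.4142); max(|x|,|y|,|x±y|/√2) = 2.2929 > 0.8 ⇒ ∉ W
candidate 2: n = (-1, 0, 0, 0) → π⊥ ≈ (-1.0000, +0.0000); max(|x|,|y|,|x±y|/√2) = 1.0000 > 0.8 ⇒ ∉ W
candidate 3: n = (-1, -1, 1, 0) → π⊥ ≈ (-0.2929, -1.7071); max(|x|,|y|,|x±y|/√2) = 1.7071 > 0.8 ⇒ ∉ W
candidate 4: n = (-1, 0, 0, 1) → π⊥ ≈ (-0.2929, +0.7071); max(|x|,|y|,|x±y|/√2) = 0.7071 ≤ 0.8 ⇒ ∈ W

4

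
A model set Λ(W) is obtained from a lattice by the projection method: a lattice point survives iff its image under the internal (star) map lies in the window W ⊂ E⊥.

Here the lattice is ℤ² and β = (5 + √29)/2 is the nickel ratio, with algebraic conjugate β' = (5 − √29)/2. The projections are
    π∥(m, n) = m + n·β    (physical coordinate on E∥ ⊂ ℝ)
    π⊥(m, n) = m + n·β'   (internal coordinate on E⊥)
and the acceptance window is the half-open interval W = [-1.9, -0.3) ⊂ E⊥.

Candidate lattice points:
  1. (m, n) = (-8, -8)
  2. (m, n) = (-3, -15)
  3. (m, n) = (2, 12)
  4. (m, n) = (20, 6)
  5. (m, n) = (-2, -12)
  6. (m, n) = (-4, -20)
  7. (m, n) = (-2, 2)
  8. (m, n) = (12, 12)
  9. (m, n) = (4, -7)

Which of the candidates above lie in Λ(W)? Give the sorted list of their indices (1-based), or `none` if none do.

Compute β' = (5−√29)/2 = -0.192582, so π⊥(m,n) = m -0.192582·n.
candidate 1: (m,n)=(-8,-8) → π∥ = -8-8·β ≈ -49.540659, π⊥ = -8-8·β' ≈ -6.459341 ∉ [-1.9, -0.3) ⇒ out
candidate 2: (m,n)=(-3,-15) → π∥ = -3-15·β ≈ -80.888736, π⊥ = -3-15·β' ≈ -0.111264 ∉ [-1.9, -0.3) ⇒ out
candidate 3: (m,n)=(2,12) → π∥ = 2+12·β ≈ 64.310989, π⊥ = 2+12·β' ≈ -0.310989 ∈ [-1.9, -0.3) ⇒ IN Λ
candidate 4: (m,n)=(20,6) → π∥ = 20+6·β ≈ 51.155494, π⊥ = 20+6·β' ≈ 18.844506 ∉ [-1.9, -0.3) ⇒ out
candidate 5: (m,n)=(-2,-12) → π∥ = -2-12·β ≈ -64.310989, π⊥ = -2-12·β' ≈ 0.310989 ∉ [-1.9, -0.3) ⇒ out
candidate 6: (m,n)=(-4,-20) → π∥ = -4-20·β ≈ -107.851648, π⊥ = -4-20·β' ≈ -0.148352 ∉ [-1.9, -0.3) ⇒ out
candidate 7: (m,n)=(-2,2) → π∥ = -2+2·β ≈ 8.385165, π⊥ = -2+2·β' ≈ -2.385165 ∉ [-1.9, -0.3) ⇒ out
candidate 8: (m,n)=(12,12) → π∥ = 12+12·β ≈ 74.310989, π⊥ = 12+12·β' ≈ 9.689011 ∉ [-1.9, -0.3) ⇒ out
candidate 9: (m,n)=(4,-7) → π∥ = 4-7·β ≈ -32.348077, π⊥ = 4-7·β' ≈ 5.348077 ∉ [-1.9, -0.3) ⇒ out

3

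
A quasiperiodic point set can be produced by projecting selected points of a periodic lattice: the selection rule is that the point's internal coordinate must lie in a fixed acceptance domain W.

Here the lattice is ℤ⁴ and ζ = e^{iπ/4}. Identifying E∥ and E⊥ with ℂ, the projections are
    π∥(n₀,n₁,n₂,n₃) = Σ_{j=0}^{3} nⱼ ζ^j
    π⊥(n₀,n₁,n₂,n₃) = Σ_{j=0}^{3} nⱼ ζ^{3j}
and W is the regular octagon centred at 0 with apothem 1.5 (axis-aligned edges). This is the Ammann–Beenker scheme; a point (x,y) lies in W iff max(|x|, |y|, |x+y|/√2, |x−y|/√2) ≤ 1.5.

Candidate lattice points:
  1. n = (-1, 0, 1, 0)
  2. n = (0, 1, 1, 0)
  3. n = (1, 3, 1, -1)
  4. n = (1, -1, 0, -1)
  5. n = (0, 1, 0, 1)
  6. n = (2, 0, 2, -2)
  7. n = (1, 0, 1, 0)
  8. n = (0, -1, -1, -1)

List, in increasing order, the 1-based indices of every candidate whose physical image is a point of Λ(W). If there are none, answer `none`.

Internal map: ζ^{3j} for j=0..3 gives (1,0), (−√2/2,√2/2), (0,−1), (√2/2,√2/2).
candidate 1: n = (-1, 0, 1, 0) → π⊥ ≈ (-1.00000, -1.00000); max(|x|,|y|,|x±y|/√2) = 1.41421 ≤ 1.5 ⇒ ∈ W
candidate 2: n = (0, 1, 1, 0) → π⊥ ≈ (-0.70711, -0.29289); max(|x|,|y|,|x±y|/√2) = 0.70711 ≤ 1.5 ⇒ ∈ W
candidate 3: n = (1, 3, 1, -1) → π⊥ ≈ (-1.82843, +0.41421); max(|x|,|y|,|x±y|/√2) = 1.82843 > 1.5 ⇒ ∉ W
candidate 4: n = (1, -1, 0, -1) → π⊥ ≈ (+1.00000, -1.41421); max(|x|,|y|,|x±y|/√2) = 1.70711 > 1.5 ⇒ ∉ W
candidate 5: n = (0, 1, 0, 1) → π⊥ ≈ (+0.00000, +1.41421); max(|x|,|y|,|x±y|/√2) = 1.41421 ≤ 1.5 ⇒ ∈ W
candidate 6: n = (2, 0, 2, -2) → π⊥ ≈ (+0.58579, -3.41421); max(|x|,|y|,|x±y|/√2) = 3.41421 > 1.5 ⇒ ∉ W
candidate 7: n = (1, 0, 1, 0) → π⊥ ≈ (+1.00000, -1.00000); max(|x|,|y|,|x±y|/√2) = 1.41421 ≤ 1.5 ⇒ ∈ W
candidate 8: n = (0, -1, -1, -1) → π⊥ ≈ (+0.00000, -0.41421); max(|x|,|y|,|x±y|/√2) = 0.41421 ≤ 1.5 ⇒ ∈ W

1, 2, 5, 7, 8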